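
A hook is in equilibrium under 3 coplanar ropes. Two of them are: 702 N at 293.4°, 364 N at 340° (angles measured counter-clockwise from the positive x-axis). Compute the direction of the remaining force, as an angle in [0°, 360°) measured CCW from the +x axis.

Sum the known components: ΣF_x = 620.8 N, ΣF_y = -768.8 N.
For equilibrium the remaining force must supply (−ΣF_x, −ΣF_y) = (-620.8, 768.8) N.
Magnitude = √((-620.8)² + (768.8)²) = 988.1 N; direction = atan2(768.8, -620.8) = 128.9°.

θ ≈ 129°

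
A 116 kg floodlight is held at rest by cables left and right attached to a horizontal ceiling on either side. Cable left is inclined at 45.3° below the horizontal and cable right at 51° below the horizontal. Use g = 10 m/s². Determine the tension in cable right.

Weight W = 116 × 10 = 1160 N acts straight down.
Horizontal: T_left cos 45.3° = T_right cos 51°  →  T_left = 0.8947 T_right.
Vertical: T_left sin 45.3° + T_right sin 51° = 1160.
Substituting the horizontal relation into the vertical equation gives 1.413 T_right = 1160, so T_right = 820.9 N.

T_right ≈ 821 N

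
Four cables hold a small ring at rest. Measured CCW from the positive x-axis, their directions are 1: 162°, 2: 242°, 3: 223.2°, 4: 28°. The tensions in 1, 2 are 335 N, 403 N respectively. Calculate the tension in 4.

T_4 ≈ 624 N

Resolve: ΣF_x = 335 cos 162° + 403 cos 242° + T_3 cos 223.2° + T_4 cos 28° = 0.
        ΣF_y = 335 sin 162° + 403 sin 242° + T_3 sin 223.2° + T_4 sin 28° = 0.
The known terms sum to (-507.8, -252.3) N, so -0.7290 T_3 + 0.8829 T_4 = 507.8 and -0.6845 T_3 + 0.4695 T_4 = 252.3.
Solving simultaneously: T_3 = 59.59 N, T_4 = 624.3 N.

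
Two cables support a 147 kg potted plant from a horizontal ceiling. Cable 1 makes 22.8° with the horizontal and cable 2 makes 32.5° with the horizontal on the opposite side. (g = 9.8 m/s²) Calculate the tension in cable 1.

Weight W = 147 × 9.8 = 1441 N acts straight down.
Horizontal: T_1 cos 22.8° = T_2 cos 32.5°  →  T_2 = 1.093 T_1.
Vertical: T_1 sin 22.8° + T_2 sin 32.5° = 1441.
Substituting the horizontal relation into the vertical equation gives 0.9748 T_1 = 1441, so T_1 = 1478 N.

T_1 ≈ 1480 N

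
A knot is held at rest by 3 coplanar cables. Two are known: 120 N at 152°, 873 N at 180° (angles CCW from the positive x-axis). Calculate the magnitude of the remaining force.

F ≈ 981 N

Sum the known components: ΣF_x = -979 N, ΣF_y = 56.34 N.
For equilibrium the remaining force must supply (−ΣF_x, −ΣF_y) = (979, -56.34) N.
Magnitude = √((979)² + (-56.34)²) = 980.6 N; direction = atan2(-56.34, 979) = 356.7°.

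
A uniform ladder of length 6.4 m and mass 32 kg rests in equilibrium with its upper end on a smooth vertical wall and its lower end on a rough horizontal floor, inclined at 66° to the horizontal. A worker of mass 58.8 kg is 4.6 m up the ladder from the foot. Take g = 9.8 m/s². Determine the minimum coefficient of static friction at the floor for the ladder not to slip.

μ_min ≈ 0.286

ΣF_y = 0: N_floor = 32×9.8 + 58.8×9.8 = 889.84 N.
Torques about the foot: N_wall · 6.4 sin 66° = 32×9.8×3.2 cos 66° + 58.8×9.8×4.6 cos 66° → N_wall = 254.21 N.
ΣF_x = 0: f_floor = N_wall = 254.21 N.
μ_min = f_floor / N_floor = 254.21 / 889.84 = 0.2857.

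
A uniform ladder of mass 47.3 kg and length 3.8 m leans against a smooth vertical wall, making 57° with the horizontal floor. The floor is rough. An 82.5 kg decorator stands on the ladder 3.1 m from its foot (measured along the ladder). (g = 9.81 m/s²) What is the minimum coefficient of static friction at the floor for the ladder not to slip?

μ_min ≈ 0.455

ΣF_y = 0: N_floor = 47.3×9.81 + 82.5×9.81 = 1273.3 N.
Torques about the foot: N_wall · 3.8 sin 57° = 47.3×9.81×1.9 cos 57° + 82.5×9.81×3.1 cos 57° → N_wall = 579.43 N.
ΣF_x = 0: f_floor = N_wall = 579.43 N.
μ_min = f_floor / N_floor = 579.43 / 1273.3 = 0.455.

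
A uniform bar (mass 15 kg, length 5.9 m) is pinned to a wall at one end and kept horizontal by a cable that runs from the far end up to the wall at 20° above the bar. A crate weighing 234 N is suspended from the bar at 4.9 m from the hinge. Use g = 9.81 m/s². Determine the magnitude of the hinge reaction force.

|H| ≈ 745 N

Take torques about the hinge: T sin 20° · 5.9 = 15×9.81×2.95 + 234×4.9 = 1580.7 N·m.
So T = 1580.7 / (0.3420 × 5.9) = 783.33 N.
ΣF_x = 0: H_x = T cos 20° = 736.09 N.
ΣF_y = 0: H_y = (15×9.81 + 234) − T sin 20° = 381.15 − 267.91 = 113.24 N.
|H| = √(H_x² + H_y²) = √((736.09)² + (113.24)²) = 744.75 N.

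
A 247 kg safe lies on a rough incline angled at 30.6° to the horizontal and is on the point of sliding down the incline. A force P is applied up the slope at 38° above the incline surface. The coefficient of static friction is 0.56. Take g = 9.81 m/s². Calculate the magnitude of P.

P ≈ 148 N

On the verge of sliding down the incline, friction equals μN and acts up the slope.
Perpendicular: N + P sin 38° = W cos 30.6° = 2086 N.
Along incline: P cos 38° + μN = W sin 30.6° with W sin 30.6° = 1233 N.
Solving the pair for P and N: P = 147.7 N, N = 1995 N (and f = μN = 1117 N).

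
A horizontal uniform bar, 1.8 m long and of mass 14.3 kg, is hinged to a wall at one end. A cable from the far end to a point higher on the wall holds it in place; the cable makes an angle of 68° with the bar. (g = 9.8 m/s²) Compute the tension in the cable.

Take torques about the hinge: T sin 68° · 1.8 = 14.3×9.8×0.9 = 126.13 N·m.
So T = 126.13 / (0.9272 × 1.8) = 75.573 N.

T ≈ 75.6 N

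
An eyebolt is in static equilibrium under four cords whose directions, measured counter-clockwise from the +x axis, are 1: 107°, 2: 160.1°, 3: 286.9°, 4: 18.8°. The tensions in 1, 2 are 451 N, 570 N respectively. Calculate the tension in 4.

Resolve: ΣF_x = 451 cos 107° + 570 cos 160.1° + T_3 cos 286.9° + T_4 cos 18.8° = 0.
        ΣF_y = 451 sin 107° + 570 sin 160.1° + T_3 sin 286.9° + T_4 sin 18.8° = 0.
The known terms sum to (-667.8, 625.3) N, so 0.2907 T_3 + 0.9466 T_4 = 667.8 and -0.9568 T_3 + 0.3223 T_4 = -625.3.
Solving simultaneously: T_3 = 807.6 N, T_4 = 457.5 N.

T_4 ≈ 457 N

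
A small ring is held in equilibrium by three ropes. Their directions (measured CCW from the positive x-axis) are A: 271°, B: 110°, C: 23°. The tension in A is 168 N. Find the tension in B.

Resolve: ΣF_x = 168 cos 271° + T_B cos 110° + T_C cos 23° = 0.
        ΣF_y = 168 sin 271° + T_B sin 110° + T_C sin 23° = 0.
The known terms sum to (2.932, -168) N, so -0.3420 T_B + 0.9205 T_C = -2.932 and 0.9397 T_B + 0.3907 T_C = 168.
Solving simultaneously: T_B = 156 N, T_C = 54.77 N.

T_B ≈ 156 N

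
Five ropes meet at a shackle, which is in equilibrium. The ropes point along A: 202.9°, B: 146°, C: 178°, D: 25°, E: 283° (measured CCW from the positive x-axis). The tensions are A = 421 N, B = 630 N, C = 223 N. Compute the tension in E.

T_E ≈ 671 N

Resolve: ΣF_x = 421 cos 202.9° + 630 cos 146° + 223 cos 178° + T_D cos 25° + T_E cos 283° = 0.
        ΣF_y = 421 sin 202.9° + 630 sin 146° + 223 sin 178° + T_D sin 25° + T_E sin 283° = 0.
The known terms sum to (-1133, 196.3) N, so 0.9063 T_D + 0.2250 T_E = 1133 and 0.4226 T_D − 0.9744 T_E = -196.3.
Solving simultaneously: T_D = 1083 N, T_E = 671.4 N.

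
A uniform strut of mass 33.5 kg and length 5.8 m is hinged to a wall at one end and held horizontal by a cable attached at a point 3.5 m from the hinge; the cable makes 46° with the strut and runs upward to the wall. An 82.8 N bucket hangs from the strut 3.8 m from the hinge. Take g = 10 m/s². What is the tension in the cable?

T ≈ 511 N

Take torques about the hinge: T sin 46° · 3.5 = 33.5×10×2.9 + 82.8×3.8 = 1286.1 N·m.
So T = 1286.1 / (0.7193 × 3.5) = 510.84 N.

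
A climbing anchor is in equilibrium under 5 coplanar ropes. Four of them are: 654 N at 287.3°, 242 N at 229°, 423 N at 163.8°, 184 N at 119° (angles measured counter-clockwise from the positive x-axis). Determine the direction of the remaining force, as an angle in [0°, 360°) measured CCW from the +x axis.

Sum the known components: ΣF_x = -459.7 N, ΣF_y = -528.1 N.
For equilibrium the remaining force must supply (−ΣF_x, −ΣF_y) = (459.7, 528.1) N.
Magnitude = √((459.7)² + (528.1)²) = 700.2 N; direction = atan2(528.1, 459.7) = 49.0°.

θ ≈ 49°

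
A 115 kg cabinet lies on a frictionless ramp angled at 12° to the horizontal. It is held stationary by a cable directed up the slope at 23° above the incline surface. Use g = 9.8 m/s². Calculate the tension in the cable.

T ≈ 255 N

Take axes along and perpendicular to the incline. Weight components: W sin 12° = 234.3 N down-slope, W cos 12° = 1102 N into the surface.
Along incline: T cos 23° = W sin 12° → T = 254.6 N.
Perpendicular: N = W cos 12° − T sin 23° = 1003 N.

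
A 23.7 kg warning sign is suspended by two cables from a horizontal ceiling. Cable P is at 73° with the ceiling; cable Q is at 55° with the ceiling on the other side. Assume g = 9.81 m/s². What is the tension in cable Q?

Weight W = 23.7 × 9.81 = 232.5 N acts straight down.
Horizontal: T_P cos 73° = T_Q cos 55°  →  T_P = 1.962 T_Q.
Vertical: T_P sin 73° + T_Q sin 55° = 232.5.
Substituting the horizontal relation into the vertical equation gives 2.695 T_Q = 232.5, so T_Q = 86.26 N.

T_Q ≈ 86.3 N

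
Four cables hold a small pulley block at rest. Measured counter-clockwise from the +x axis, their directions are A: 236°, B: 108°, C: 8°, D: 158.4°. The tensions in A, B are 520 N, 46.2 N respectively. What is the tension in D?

T_D ≈ 690 N

Resolve: ΣF_x = 520 cos 236° + 46.2 cos 108° + T_C cos 8° + T_D cos 158.4° = 0.
        ΣF_y = 520 sin 236° + 46.2 sin 108° + T_C sin 8° + T_D sin 158.4° = 0.
The known terms sum to (-305.1, -387.2) N, so 0.9903 T_C − 0.9298 T_D = 305.1 and 0.1392 T_C + 0.3681 T_D = 387.2.
Solving simultaneously: T_C = 956.1 N, T_D = 690.2 N.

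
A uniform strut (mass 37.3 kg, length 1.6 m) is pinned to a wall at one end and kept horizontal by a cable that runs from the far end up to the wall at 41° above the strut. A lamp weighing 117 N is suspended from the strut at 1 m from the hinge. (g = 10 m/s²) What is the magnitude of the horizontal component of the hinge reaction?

H_x ≈ 299 N

Take torques about the hinge: T sin 41° · 1.6 = 37.3×10×0.8 + 117×1 = 415.4 N·m.
So T = 415.4 / (0.6561 × 1.6) = 395.73 N.
ΣF_x = 0: H_x = T cos 41° = 298.66 N.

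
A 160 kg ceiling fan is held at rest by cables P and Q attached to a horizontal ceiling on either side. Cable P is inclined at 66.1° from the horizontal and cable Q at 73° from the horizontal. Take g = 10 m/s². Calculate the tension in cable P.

Weight W = 160 × 10 = 1600 N acts straight down.
Horizontal: T_P cos 66.1° = T_Q cos 73°  →  T_Q = 1.386 T_P.
Vertical: T_P sin 66.1° + T_Q sin 73° = 1600.
Substituting the horizontal relation into the vertical equation gives 2.239 T_P = 1600, so T_P = 714.5 N.

T_P ≈ 714 N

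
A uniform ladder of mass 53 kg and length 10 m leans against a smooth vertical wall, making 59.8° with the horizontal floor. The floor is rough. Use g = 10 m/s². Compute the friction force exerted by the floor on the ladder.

Torques about the foot: N_wall · 10 sin 59.8° = 53×10×5 cos 59.8° → N_wall = 154.23 N.
ΣF_x = 0: f_floor = N_wall = 154.23 N.

f ≈ 154 N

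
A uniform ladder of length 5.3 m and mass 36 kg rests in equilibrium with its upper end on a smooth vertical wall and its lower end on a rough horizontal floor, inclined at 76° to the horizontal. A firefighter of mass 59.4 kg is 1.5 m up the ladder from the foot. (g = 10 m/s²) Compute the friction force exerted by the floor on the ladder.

f ≈ 86.8 N

Torques about the foot: N_wall · 5.3 sin 76° = 36×10×2.65 cos 76° + 59.4×10×1.5 cos 76° → N_wall = 86.794 N.
ΣF_x = 0: f_floor = N_wall = 86.794 N.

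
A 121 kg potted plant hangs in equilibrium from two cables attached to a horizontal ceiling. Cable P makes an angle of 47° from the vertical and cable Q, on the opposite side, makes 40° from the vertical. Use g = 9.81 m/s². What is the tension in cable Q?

Angles from the horizontal: cable P is 90° − 47° = 43°, cable Q is 90° − 40° = 50°.
Weight W = 121 × 9.81 = 1187 N acts straight down.
Horizontal: T_P cos 43° = T_Q cos 50°  →  T_P = 0.8789 T_Q.
Vertical: T_P sin 43° + T_Q sin 50° = 1187.
Substituting the horizontal relation into the vertical equation gives 1.365 T_Q = 1187, so T_Q = 869.3 N.

T_Q ≈ 869 N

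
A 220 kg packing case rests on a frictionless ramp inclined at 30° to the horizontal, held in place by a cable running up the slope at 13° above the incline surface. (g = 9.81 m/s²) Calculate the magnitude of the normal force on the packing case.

Take axes along and perpendicular to the incline. Weight components: W sin 30° = 1079 N down-slope, W cos 30° = 1869 N into the surface.
Along incline: T cos 13° = W sin 30° → T = 1107 N.
Perpendicular: N = W cos 30° − T sin 13° = 1620 N.

N ≈ 1620 N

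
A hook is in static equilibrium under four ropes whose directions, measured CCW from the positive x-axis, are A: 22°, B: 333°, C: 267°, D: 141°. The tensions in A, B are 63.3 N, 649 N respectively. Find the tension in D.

T_D ≈ 804 N

Resolve: ΣF_x = 63.3 cos 22° + 649 cos 333° + T_C cos 267° + T_D cos 141° = 0.
        ΣF_y = 63.3 sin 22° + 649 sin 333° + T_C sin 267° + T_D sin 141° = 0.
The known terms sum to (637, -270.9) N, so -0.0523 T_C − 0.7771 T_D = -637 and -0.9986 T_C + 0.6293 T_D = 270.9.
Solving simultaneously: T_C = 235.2 N, T_D = 803.8 N.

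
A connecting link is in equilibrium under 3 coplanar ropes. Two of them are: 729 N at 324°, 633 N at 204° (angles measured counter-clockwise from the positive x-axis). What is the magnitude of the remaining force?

F ≈ 686 N

Sum the known components: ΣF_x = 11.5 N, ΣF_y = -686 N.
For equilibrium the remaining force must supply (−ΣF_x, −ΣF_y) = (-11.5, 686) N.
Magnitude = √((-11.5)² + (686)²) = 686.1 N; direction = atan2(686, -11.5) = 91.0°.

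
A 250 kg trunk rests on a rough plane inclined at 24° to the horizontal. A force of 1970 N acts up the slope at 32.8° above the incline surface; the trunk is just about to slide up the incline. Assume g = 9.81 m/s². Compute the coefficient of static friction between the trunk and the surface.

On the verge of sliding up the incline, friction is at its maximum μN and acts down the slope.
Perpendicular to incline: N = W cos 24° − P sin 32.8° = 2240 − 1067 = 1173 N.
Along incline: P cos 32.8° − μN = W sin 24° → μ = −(W sin 24° − P cos 32.8°) / N = 0.5611.

μ ≈ 0.561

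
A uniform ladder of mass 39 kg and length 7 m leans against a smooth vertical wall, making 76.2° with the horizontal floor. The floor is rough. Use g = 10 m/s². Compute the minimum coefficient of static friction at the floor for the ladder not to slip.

μ_min ≈ 0.123

ΣF_y = 0: N_floor = 39×10 = 390 N.
Torques about the foot: N_wall · 7 sin 76.2° = 39×10×3.5 cos 76.2° → N_wall = 47.897 N.
ΣF_x = 0: f_floor = N_wall = 47.897 N.
μ_min = f_floor / N_floor = 47.897 / 390 = 0.1228.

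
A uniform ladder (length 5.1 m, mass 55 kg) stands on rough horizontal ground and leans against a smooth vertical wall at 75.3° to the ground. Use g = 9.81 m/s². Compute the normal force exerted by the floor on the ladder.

N_floor ≈ 540 N

ΣF_y = 0: N_floor = 55×9.81 = 539.55 N.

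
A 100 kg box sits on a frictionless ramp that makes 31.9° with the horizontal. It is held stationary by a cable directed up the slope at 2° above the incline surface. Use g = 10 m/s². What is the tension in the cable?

T ≈ 529 N

Take axes along and perpendicular to the incline. Weight components: W sin 31.9° = 528.4 N down-slope, W cos 31.9° = 849 N into the surface.
Along incline: T cos 2° = W sin 31.9° → T = 528.8 N.
Perpendicular: N = W cos 31.9° − T sin 2° = 830.5 N.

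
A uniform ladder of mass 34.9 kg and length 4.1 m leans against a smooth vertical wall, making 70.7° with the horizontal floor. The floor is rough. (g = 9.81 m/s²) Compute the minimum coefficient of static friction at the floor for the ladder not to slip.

ΣF_y = 0: N_floor = 34.9×9.81 = 342.37 N.
Torques about the foot: N_wall · 4.1 sin 70.7° = 34.9×9.81×2.05 cos 70.7° → N_wall = 59.948 N.
ΣF_x = 0: f_floor = N_wall = 59.948 N.
μ_min = f_floor / N_floor = 59.948 / 342.37 = 0.1751.

μ_min ≈ 0.175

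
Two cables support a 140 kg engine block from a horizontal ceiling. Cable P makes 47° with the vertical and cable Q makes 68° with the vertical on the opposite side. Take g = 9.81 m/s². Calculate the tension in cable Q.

T_Q ≈ 1110 N

Angles from the horizontal: cable P is 90° − 47° = 43°, cable Q is 90° − 68° = 22°.
Weight W = 140 × 9.81 = 1373 N acts straight down.
Horizontal: T_P cos 43° = T_Q cos 22°  →  T_P = 1.268 T_Q.
Vertical: T_P sin 43° + T_Q sin 22° = 1373.
Substituting the horizontal relation into the vertical equation gives 1.239 T_Q = 1373, so T_Q = 1108 N.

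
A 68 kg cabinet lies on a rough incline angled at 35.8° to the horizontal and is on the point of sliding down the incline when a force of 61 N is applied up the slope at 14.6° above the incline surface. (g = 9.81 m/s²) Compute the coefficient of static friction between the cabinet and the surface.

On the verge of sliding down the incline, friction is at its maximum μN and acts up the slope.
Perpendicular to incline: N = W cos 35.8° − P sin 14.6° = 541 − 15.38 = 525.7 N.
Along incline: P cos 14.6° + μN = W sin 35.8° → μ = (W sin 35.8° − P cos 14.6°) / N = 0.63.

μ ≈ 0.630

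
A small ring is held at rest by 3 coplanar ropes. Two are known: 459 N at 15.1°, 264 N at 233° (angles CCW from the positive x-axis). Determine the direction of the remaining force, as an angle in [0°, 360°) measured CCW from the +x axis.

θ ≈ 162°

Sum the known components: ΣF_x = 284.3 N, ΣF_y = -91.27 N.
For equilibrium the remaining force must supply (−ΣF_x, −ΣF_y) = (-284.3, 91.27) N.
Magnitude = √((-284.3)² + (91.27)²) = 298.6 N; direction = atan2(91.27, -284.3) = 162.2°.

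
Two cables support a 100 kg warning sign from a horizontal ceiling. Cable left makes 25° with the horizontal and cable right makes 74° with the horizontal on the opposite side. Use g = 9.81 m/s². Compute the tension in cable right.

Weight W = 100 × 9.81 = 981 N acts straight down.
Horizontal: T_left cos 25° = T_right cos 74°  →  T_left = 0.3041 T_right.
Vertical: T_left sin 25° + T_right sin 74° = 981.
Substituting the horizontal relation into the vertical equation gives 1.09 T_right = 981, so T_right = 900.2 N.

T_right ≈ 900 N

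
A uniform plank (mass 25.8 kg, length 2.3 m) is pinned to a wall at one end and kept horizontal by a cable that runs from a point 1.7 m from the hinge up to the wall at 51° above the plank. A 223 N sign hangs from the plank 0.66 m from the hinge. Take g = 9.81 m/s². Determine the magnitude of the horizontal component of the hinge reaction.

Take torques about the hinge: T sin 51° · 1.7 = 25.8×9.81×1.15 + 223×0.66 = 438.24 N·m.
So T = 438.24 / (0.7771 × 1.7) = 331.71 N.
ΣF_x = 0: H_x = T cos 51° = 208.75 N.

H_x ≈ 209 N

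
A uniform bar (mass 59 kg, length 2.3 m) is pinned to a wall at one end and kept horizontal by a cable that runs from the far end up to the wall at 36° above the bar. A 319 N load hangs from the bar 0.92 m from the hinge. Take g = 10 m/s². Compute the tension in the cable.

Take torques about the hinge: T sin 36° · 2.3 = 59×10×1.15 + 319×0.92 = 971.98 N·m.
So T = 971.98 / (0.5878 × 2.3) = 718.97 N.

T ≈ 719 N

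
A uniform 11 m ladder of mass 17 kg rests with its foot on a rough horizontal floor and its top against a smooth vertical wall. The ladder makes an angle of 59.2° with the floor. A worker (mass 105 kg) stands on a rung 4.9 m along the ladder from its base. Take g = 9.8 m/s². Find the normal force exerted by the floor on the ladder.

ΣF_y = 0: N_floor = 17×9.8 + 105×9.8 = 1195.6 N.

N_floor ≈ 1200 N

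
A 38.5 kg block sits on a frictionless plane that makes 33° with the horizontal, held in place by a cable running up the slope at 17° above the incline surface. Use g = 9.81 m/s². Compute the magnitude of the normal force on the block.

Take axes along and perpendicular to the incline. Weight components: W sin 33° = 205.7 N down-slope, W cos 33° = 316.8 N into the surface.
Along incline: T cos 17° = W sin 33° → T = 215.1 N.
Perpendicular: N = W cos 33° − T sin 17° = 253.9 N.

N ≈ 254 N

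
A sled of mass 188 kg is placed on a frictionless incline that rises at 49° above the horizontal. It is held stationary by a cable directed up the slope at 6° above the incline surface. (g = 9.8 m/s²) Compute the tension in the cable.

Take axes along and perpendicular to the incline. Weight components: W sin 49° = 1390 N down-slope, W cos 49° = 1209 N into the surface.
Along incline: T cos 6° = W sin 49° → T = 1398 N.
Perpendicular: N = W cos 49° − T sin 6° = 1063 N.

T ≈ 1400 N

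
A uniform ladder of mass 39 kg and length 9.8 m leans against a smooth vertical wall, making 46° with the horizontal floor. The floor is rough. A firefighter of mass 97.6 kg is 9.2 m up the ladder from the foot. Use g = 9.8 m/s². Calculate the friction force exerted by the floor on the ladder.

Torques about the foot: N_wall · 9.8 sin 46° = 39×9.8×4.9 cos 46° + 97.6×9.8×9.2 cos 46° → N_wall = 1051.7 N.
ΣF_x = 0: f_floor = N_wall = 1051.7 N.

f ≈ 1050 N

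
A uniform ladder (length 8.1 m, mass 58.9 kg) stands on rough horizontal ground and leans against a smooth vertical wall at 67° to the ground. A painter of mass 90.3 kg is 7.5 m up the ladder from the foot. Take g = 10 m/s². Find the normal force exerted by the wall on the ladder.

Torques about the foot: N_wall · 8.1 sin 67° = 58.9×10×4.05 cos 67° + 90.3×10×7.5 cos 67° → N_wall = 479.92 N.

N_wall ≈ 480 N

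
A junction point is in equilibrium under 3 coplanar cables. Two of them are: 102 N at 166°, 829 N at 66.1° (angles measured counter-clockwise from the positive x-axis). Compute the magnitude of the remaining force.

Sum the known components: ΣF_x = 236.9 N, ΣF_y = 782.6 N.
For equilibrium the remaining force must supply (−ΣF_x, −ΣF_y) = (-236.9, -782.6) N.
Magnitude = √((-236.9)² + (-782.6)²) = 817.7 N; direction = atan2(-782.6, -236.9) = 253.2°.

F ≈ 818 N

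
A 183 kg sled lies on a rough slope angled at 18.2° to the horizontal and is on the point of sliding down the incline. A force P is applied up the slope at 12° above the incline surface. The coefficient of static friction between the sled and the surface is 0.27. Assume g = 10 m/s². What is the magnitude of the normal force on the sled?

N ≈ 1720 N

On the verge of sliding down the incline, friction equals μN and acts up the slope.
Perpendicular: N + P sin 12° = W cos 18.2° = 1738 N.
Along incline: P cos 12° + μN = W sin 18.2° with W sin 18.2° = 571.6 N.
Solving the pair for P and N: P = 110.8 N, N = 1715 N (and f = μN = 463.2 N).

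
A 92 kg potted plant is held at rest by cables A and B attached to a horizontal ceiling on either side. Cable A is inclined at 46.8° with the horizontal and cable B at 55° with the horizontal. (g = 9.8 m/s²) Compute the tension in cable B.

Weight W = 92 × 9.8 = 901.6 N acts straight down.
Horizontal: T_A cos 46.8° = T_B cos 55°  →  T_A = 0.8379 T_B.
Vertical: T_A sin 46.8° + T_B sin 55° = 901.6.
Substituting the horizontal relation into the vertical equation gives 1.43 T_B = 901.6, so T_B = 630.5 N.

T_B ≈ 631 N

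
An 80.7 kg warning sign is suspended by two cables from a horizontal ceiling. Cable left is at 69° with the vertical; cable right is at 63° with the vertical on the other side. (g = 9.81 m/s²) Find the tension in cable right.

T_right ≈ 995 N

Angles from the horizontal: cable left is 90° − 69° = 21°, cable right is 90° − 63° = 27°.
Weight W = 80.7 × 9.81 = 791.7 N acts straight down.
Horizontal: T_left cos 21° = T_right cos 27°  →  T_left = 0.9544 T_right.
Vertical: T_left sin 21° + T_right sin 27° = 791.7.
Substituting the horizontal relation into the vertical equation gives 0.796 T_right = 791.7, so T_right = 994.5 N.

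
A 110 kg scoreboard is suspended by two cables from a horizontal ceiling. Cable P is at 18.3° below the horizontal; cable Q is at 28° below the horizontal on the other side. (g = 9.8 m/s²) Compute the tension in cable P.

T_P ≈ 1320 N

Weight W = 110 × 9.8 = 1078 N acts straight down.
Horizontal: T_P cos 18.3° = T_Q cos 28°  →  T_Q = 1.075 T_P.
Vertical: T_P sin 18.3° + T_Q sin 28° = 1078.
Substituting the horizontal relation into the vertical equation gives 0.8188 T_P = 1078, so T_P = 1317 N.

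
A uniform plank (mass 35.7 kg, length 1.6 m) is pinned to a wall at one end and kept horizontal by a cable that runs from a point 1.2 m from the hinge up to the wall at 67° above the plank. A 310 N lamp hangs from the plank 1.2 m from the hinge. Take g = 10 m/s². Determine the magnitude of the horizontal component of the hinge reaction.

H_x ≈ 233 N

Take torques about the hinge: T sin 67° · 1.2 = 35.7×10×0.8 + 310×1.2 = 657.6 N·m.
So T = 657.6 / (0.9205 × 1.2) = 595.33 N.
ΣF_x = 0: H_x = T cos 67° = 232.61 N.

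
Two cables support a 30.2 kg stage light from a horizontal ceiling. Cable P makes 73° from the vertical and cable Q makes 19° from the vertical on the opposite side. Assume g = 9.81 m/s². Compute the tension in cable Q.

T_Q ≈ 283 N

Angles from the horizontal: cable P is 90° − 73° = 17°, cable Q is 90° − 19° = 71°.
Weight W = 30.2 × 9.81 = 296.3 N acts straight down.
Horizontal: T_P cos 17° = T_Q cos 71°  →  T_P = 0.3404 T_Q.
Vertical: T_P sin 17° + T_Q sin 71° = 296.3.
Substituting the horizontal relation into the vertical equation gives 1.045 T_Q = 296.3, so T_Q = 283.5 N.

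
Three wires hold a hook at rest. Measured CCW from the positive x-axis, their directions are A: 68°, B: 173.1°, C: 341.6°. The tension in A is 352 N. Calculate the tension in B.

Resolve: ΣF_x = 352 cos 68° + T_B cos 173.1° + T_C cos 341.6° = 0.
        ΣF_y = 352 sin 68° + T_B sin 173.1° + T_C sin 341.6° = 0.
The known terms sum to (131.9, 326.4) N, so -0.9928 T_B + 0.9489 T_C = -131.9 and 0.1201 T_B − 0.3156 T_C = -326.4.
Solving simultaneously: T_B = 1762 N, T_C = 1705 N.

T_B ≈ 1760 N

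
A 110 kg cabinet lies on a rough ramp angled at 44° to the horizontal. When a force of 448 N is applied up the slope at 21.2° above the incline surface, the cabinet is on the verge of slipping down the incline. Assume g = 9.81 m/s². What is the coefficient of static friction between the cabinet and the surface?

On the verge of sliding down the incline, friction is at its maximum μN and acts up the slope.
Perpendicular to incline: N = W cos 44° − P sin 21.2° = 776.2 − 162 = 614.2 N.
Along incline: P cos 21.2° + μN = W sin 44° → μ = (W sin 44° − P cos 21.2°) / N = 0.5404.

μ ≈ 0.540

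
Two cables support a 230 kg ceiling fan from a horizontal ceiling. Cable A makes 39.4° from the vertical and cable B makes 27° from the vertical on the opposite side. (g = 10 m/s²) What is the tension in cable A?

Angles from the horizontal: cable A is 90° − 39.4° = 50.6°, cable B is 90° − 27° = 63°.
Weight W = 230 × 10 = 2300 N acts straight down.
Horizontal: T_A cos 50.6° = T_B cos 63°  →  T_B = 1.398 T_A.
Vertical: T_A sin 50.6° + T_B sin 63° = 2300.
Substituting the horizontal relation into the vertical equation gives 2.018 T_A = 2300, so T_A = 1139 N.

T_A ≈ 1140 N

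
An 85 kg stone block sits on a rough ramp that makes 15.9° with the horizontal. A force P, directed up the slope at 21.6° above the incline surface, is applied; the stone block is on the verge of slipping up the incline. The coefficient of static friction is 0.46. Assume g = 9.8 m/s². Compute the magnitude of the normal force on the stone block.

On the verge of sliding up the incline, friction equals μN and acts down the slope.
Perpendicular: N + P sin 21.6° = W cos 15.9° = 801.1 N.
Along incline: P cos 21.6° = W sin 15.9° + μN  with W sin 15.9° = 228.2 N.
Solving the pair for P and N: P = 542.9 N, N = 601.3 N (and f = μN = 276.6 N).

N ≈ 601 N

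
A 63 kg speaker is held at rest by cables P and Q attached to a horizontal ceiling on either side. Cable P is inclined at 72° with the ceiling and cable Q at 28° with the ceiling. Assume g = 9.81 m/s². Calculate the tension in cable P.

Weight W = 63 × 9.81 = 618 N acts straight down.
Horizontal: T_P cos 72° = T_Q cos 28°  →  T_Q = 0.35 T_P.
Vertical: T_P sin 72° + T_Q sin 28° = 618.
Substituting the horizontal relation into the vertical equation gives 1.115 T_P = 618, so T_P = 554.1 N.

T_P ≈ 554 N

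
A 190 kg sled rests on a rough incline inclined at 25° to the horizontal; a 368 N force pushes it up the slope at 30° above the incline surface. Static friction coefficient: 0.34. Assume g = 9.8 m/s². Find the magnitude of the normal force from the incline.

Axes along / perpendicular to the incline. W sin 25° = 786.9 N down-slope; W cos 25° = 1688 N into the surface.
Perpendicular: N = W cos 25° − P sin 30° = 1688 − 184 = 1504 N.
Along incline: P cos 30° + f = W sin 25° (friction acts up-slope) → f = 786.9 − 318.7 = 468.2 N.
|f| = 468.2 N ≤ μN = 511.2 N, so the sled is indeed static.

N ≈ 1500 N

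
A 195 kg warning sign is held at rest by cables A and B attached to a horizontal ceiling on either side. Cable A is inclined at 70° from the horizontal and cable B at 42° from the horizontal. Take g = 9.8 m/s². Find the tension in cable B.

Weight W = 195 × 9.8 = 1911 N acts straight down.
Horizontal: T_A cos 70° = T_B cos 42°  →  T_A = 2.173 T_B.
Vertical: T_A sin 70° + T_B sin 42° = 1911.
Substituting the horizontal relation into the vertical equation gives 2.711 T_B = 1911, so T_B = 704.9 N.

T_B ≈ 705 N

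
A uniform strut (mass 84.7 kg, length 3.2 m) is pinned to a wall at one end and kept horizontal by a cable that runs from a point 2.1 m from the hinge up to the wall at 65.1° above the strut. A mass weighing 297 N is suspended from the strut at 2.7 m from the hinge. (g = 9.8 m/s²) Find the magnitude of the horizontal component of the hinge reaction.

H_x ≈ 471 N

Take torques about the hinge: T sin 65.1° · 2.1 = 84.7×9.8×1.6 + 297×2.7 = 2130 N·m.
So T = 2130 / (0.9070 × 2.1) = 1118.2 N.
ΣF_x = 0: H_x = T cos 65.1° = 470.81 N.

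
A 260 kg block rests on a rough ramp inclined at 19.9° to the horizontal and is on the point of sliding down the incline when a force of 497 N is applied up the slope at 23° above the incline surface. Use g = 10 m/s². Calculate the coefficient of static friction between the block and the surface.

μ ≈ 0.190

On the verge of sliding down the incline, friction is at its maximum μN and acts up the slope.
Perpendicular to incline: N = W cos 19.9° − P sin 23° = 2445 − 194.2 = 2251 N.
Along incline: P cos 23° + μN = W sin 19.9° → μ = (W sin 19.9° − P cos 23°) / N = 0.19.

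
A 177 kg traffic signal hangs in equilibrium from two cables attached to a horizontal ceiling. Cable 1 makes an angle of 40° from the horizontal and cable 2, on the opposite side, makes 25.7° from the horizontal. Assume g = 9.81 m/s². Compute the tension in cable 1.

Weight W = 177 × 9.81 = 1736 N acts straight down.
Horizontal: T_1 cos 40° = T_2 cos 25.7°  →  T_2 = 0.8501 T_1.
Vertical: T_1 sin 40° + T_2 sin 25.7° = 1736.
Substituting the horizontal relation into the vertical equation gives 1.011 T_1 = 1736, so T_1 = 1717 N.

T_1 ≈ 1720 N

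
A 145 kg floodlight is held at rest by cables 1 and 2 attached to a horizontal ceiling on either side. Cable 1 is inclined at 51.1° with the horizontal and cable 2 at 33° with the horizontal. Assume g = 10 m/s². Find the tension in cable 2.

T_2 ≈ 915 N

Weight W = 145 × 10 = 1450 N acts straight down.
Horizontal: T_1 cos 51.1° = T_2 cos 33°  →  T_1 = 1.336 T_2.
Vertical: T_1 sin 51.1° + T_2 sin 33° = 1450.
Substituting the horizontal relation into the vertical equation gives 1.584 T_2 = 1450, so T_2 = 915.4 N.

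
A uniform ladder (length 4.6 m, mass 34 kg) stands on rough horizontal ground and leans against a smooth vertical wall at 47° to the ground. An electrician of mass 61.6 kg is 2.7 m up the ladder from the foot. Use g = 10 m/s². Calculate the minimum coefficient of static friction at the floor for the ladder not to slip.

μ_min ≈ 0.519

ΣF_y = 0: N_floor = 34×10 + 61.6×10 = 956 N.
Torques about the foot: N_wall · 4.6 sin 47° = 34×10×2.3 cos 47° + 61.6×10×2.7 cos 47° → N_wall = 495.69 N.
ΣF_x = 0: f_floor = N_wall = 495.69 N.
μ_min = f_floor / N_floor = 495.69 / 956 = 0.5185.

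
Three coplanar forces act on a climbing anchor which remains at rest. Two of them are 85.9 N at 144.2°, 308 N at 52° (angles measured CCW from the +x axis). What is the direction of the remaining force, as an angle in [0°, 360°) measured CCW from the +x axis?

θ ≈ 248°

Sum the known components: ΣF_x = 120 N, ΣF_y = 293 N.
For equilibrium the remaining force must supply (−ΣF_x, −ΣF_y) = (-120, -293) N.
Magnitude = √((-120)² + (-293)²) = 316.6 N; direction = atan2(-293, -120) = 247.7°.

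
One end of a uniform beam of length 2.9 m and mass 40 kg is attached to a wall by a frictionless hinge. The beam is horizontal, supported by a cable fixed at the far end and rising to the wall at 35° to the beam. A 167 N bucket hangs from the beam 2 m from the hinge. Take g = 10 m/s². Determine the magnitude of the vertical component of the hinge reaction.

Take torques about the hinge: T sin 35° · 2.9 = 40×10×1.45 + 167×2 = 914 N·m.
So T = 914 / (0.5736 × 2.9) = 549.49 N.
ΣF_y = 0: H_y = (40×10 + 167) − T sin 35° = 567 − 315.17 = 251.83 N.

|H_y| ≈ 252 N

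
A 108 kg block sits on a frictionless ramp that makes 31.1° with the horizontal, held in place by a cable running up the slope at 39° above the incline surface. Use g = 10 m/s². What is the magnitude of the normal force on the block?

Take axes along and perpendicular to the incline. Weight components: W sin 31.1° = 557.9 N down-slope, W cos 31.1° = 924.8 N into the surface.
Along incline: T cos 39° = W sin 31.1° → T = 717.8 N.
Perpendicular: N = W cos 31.1° − T sin 39° = 473 N.

N ≈ 473 N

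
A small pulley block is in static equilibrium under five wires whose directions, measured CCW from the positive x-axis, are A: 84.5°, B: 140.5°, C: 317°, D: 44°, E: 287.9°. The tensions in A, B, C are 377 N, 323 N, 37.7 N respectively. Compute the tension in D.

T_D ≈ 6.64 N

Resolve: ΣF_x = 377 cos 84.5° + 323 cos 140.5° + 37.7 cos 317° + T_D cos 44° + T_E cos 287.9° = 0.
        ΣF_y = 377 sin 84.5° + 323 sin 140.5° + 37.7 sin 317° + T_D sin 44° + T_E sin 287.9° = 0.
The known terms sum to (-185.5, 555) N, so 0.7193 T_D + 0.3074 T_E = 185.5 and 0.6947 T_D − 0.9516 T_E = -555.
Solving simultaneously: T_D = 6.641 N, T_E = 588.1 N.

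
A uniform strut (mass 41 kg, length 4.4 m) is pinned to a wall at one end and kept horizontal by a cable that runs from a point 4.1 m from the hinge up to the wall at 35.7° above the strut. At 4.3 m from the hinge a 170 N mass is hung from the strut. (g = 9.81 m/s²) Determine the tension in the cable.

T ≈ 675 N

Take torques about the hinge: T sin 35.7° · 4.1 = 41×9.81×2.2 + 170×4.3 = 1615.9 N·m.
So T = 1615.9 / (0.5835 × 4.1) = 675.38 N.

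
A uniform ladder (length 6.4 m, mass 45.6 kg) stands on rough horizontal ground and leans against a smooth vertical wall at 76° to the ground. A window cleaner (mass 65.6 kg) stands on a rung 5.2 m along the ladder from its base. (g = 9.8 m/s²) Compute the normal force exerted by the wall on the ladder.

Torques about the foot: N_wall · 6.4 sin 76° = 45.6×9.8×3.2 cos 76° + 65.6×9.8×5.2 cos 76° → N_wall = 185.94 N.

N_wall ≈ 186 N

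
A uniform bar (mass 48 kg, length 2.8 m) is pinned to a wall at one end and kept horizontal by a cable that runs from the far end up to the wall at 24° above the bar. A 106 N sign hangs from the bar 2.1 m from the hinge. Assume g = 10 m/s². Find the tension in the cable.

Take torques about the hinge: T sin 24° · 2.8 = 48×10×1.4 + 106×2.1 = 894.6 N·m.
So T = 894.6 / (0.4067 × 2.8) = 785.52 N.

T ≈ 786 N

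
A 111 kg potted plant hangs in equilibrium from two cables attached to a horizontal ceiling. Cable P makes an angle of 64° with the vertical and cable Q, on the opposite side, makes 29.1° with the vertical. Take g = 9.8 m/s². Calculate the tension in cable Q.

Angles from the horizontal: cable P is 90° − 64° = 26°, cable Q is 90° − 29.1° = 60.9°.
Weight W = 111 × 9.8 = 1088 N acts straight down.
Horizontal: T_P cos 26° = T_Q cos 60.9°  →  T_P = 0.5411 T_Q.
Vertical: T_P sin 26° + T_Q sin 60.9° = 1088.
Substituting the horizontal relation into the vertical equation gives 1.111 T_Q = 1088, so T_Q = 979.1 N.

T_Q ≈ 979 N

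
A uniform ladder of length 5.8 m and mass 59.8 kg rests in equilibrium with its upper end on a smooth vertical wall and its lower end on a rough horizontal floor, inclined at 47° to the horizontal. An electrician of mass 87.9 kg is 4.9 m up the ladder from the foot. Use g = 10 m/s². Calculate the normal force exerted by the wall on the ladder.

Torques about the foot: N_wall · 5.8 sin 47° = 59.8×10×2.9 cos 47° + 87.9×10×4.9 cos 47° → N_wall = 971.31 N.

N_wall ≈ 971 N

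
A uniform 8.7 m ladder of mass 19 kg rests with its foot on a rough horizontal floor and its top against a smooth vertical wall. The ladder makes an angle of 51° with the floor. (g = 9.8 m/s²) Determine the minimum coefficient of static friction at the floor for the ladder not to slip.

ΣF_y = 0: N_floor = 19×9.8 = 186.2 N.
Torques about the foot: N_wall · 8.7 sin 51° = 19×9.8×4.35 cos 51° → N_wall = 75.391 N.
ΣF_x = 0: f_floor = N_wall = 75.391 N.
μ_min = f_floor / N_floor = 75.391 / 186.2 = 0.4049.

μ_min ≈ 0.405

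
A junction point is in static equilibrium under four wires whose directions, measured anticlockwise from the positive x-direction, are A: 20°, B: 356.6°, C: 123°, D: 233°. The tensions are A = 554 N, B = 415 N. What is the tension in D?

Resolve: ΣF_x = 554 cos 20° + 415 cos 356.6° + T_C cos 123° + T_D cos 233° = 0.
        ΣF_y = 554 sin 20° + 415 sin 356.6° + T_C sin 123° + T_D sin 233° = 0.
The known terms sum to (934.9, 164.9) N, so -0.5446 T_C − 0.6018 T_D = -934.9 and 0.8387 T_C − 0.7986 T_D = -164.9.
Solving simultaneously: T_C = 688.9 N, T_D = 929.9 N.

T_D ≈ 930 N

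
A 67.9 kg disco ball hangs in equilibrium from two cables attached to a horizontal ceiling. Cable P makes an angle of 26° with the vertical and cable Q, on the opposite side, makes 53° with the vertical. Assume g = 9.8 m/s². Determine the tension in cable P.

Angles from the horizontal: cable P is 90° − 26° = 64°, cable Q is 90° − 53° = 37°.
Weight W = 67.9 × 9.8 = 665.4 N acts straight down.
Horizontal: T_P cos 64° = T_Q cos 37°  →  T_Q = 0.5489 T_P.
Vertical: T_P sin 64° + T_Q sin 37° = 665.4.
Substituting the horizontal relation into the vertical equation gives 1.229 T_P = 665.4, so T_P = 541.4 N.

T_P ≈ 541 N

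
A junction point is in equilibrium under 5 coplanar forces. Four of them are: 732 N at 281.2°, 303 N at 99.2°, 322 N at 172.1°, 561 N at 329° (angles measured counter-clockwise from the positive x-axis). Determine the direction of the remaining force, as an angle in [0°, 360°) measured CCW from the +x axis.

Sum the known components: ΣF_x = 255.7 N, ΣF_y = -663.6 N.
For equilibrium the remaining force must supply (−ΣF_x, −ΣF_y) = (-255.7, 663.6) N.
Magnitude = √((-255.7)² + (663.6)²) = 711.2 N; direction = atan2(663.6, -255.7) = 111.1°.

θ ≈ 111°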